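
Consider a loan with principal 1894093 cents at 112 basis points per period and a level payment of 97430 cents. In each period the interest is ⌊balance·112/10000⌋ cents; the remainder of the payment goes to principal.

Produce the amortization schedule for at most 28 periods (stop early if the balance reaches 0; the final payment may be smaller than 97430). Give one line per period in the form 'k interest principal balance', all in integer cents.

1 21213 76217 1817876
2 20360 77070 1740806
3 19497 77933 1662873
4 18624 78806 1584067
5 17741 79689 1504378
6 16849 80581 1423797
7 15946 81484 1342313
8 15033 82397 1259916
9 14111 83319 1176597
10 13177 84253 1092344
11 12234 85196 1007148
12 11280 86150 920998
13 10315 87115 833883
14 9339 88091 745792
15 8352 89078 656714
16 7355 90075 566639
17 6346 91084 475555
18 5326 92104 383451
19 4294 93136 290315
20 3251 94179 196136
21 2196 95234 100902
22 1130 96300 4602
23 51 4602 0

1. interest=⌊1894093·112/10000⌋=21213; principal=97430-21213=76217; balance=1894093-76217=1817876
2. interest=⌊1817876·112/10000⌋=20360; principal=97430-20360=77070; balance=1817876-77070=1740806
3. interest=⌊1740806·112/10000⌋=19497; principal=97430-19497=77933; balance=1740806-77933=1662873
4. interest=⌊1662873·112/10000⌋=18624; principal=97430-18624=78806; balance=1662873-78806=1584067
5. interest=⌊1584067·112/10000⌋=17741; principal=97430-17741=79689; balance=1584067-79689=1504378
6. interest=⌊1504378·112/10000⌋=16849; principal=97430-16849=80581; balance=1504378-80581=1423797
7. interest=⌊1423797·112/10000⌋=15946; principal=97430-15946=81484; balance=1423797-81484=1342313
8. interest=⌊1342313·112/10000⌋=15033; principal=97430-15033=82397; balance=1342313-82397=1259916
9. interest=⌊1259916·112/10000⌋=14111; principal=97430-14111=83319; balance=1259916-83319=1176597
10. interest=⌊1176597·112/10000⌋=13177; principal=97430-13177=84253; balance=1176597-84253=1092344
11. interest=⌊1092344·112/10000⌋=12234; principal=97430-12234=85196; balance=1092344-85196=1007148
12. interest=⌊1007148·112/10000⌋=11280; principal=97430-11280=86150; balance=1007148-86150=920998
13. interest=⌊920998·112/10000⌋=10315; principal=97430-10315=87115; balance=920998-87115=833883
14. interest=⌊833883·112/10000⌋=9339; principal=97430-9339=88091; balance=833883-88091=745792
15. interest=⌊745792·112/10000⌋=8352; principal=97430-8352=89078; balance=745792-89078=656714
16. interest=⌊656714·112/10000⌋=7355; principal=97430-7355=90075; balance=656714-90075=566639
17. interest=⌊566639·112/10000⌋=6346; principal=97430-6346=91084; balance=566639-91084=475555
18. interest=⌊475555·112/10000⌋=5326; principal=97430-5326=92104; balance=475555-92104=383451
19. interest=⌊383451·112/10000⌋=4294; principal=97430-4294=93136; balance=383451-93136=290315
20. interest=⌊290315·112/10000⌋=3251; principal=97430-3251=94179; balance=290315-94179=196136
21. interest=⌊196136·112/10000⌋=2196; principal=97430-2196=95234; balance=196136-95234=100902
22. interest=⌊100902·112/10000⌋=1130; principal=97430-1130=96300; balance=100902-96300=4602
23. interest=⌊4602·112/10000⌋=51; principal=min(97430-51,4602)=4602; balance=4602-4602=0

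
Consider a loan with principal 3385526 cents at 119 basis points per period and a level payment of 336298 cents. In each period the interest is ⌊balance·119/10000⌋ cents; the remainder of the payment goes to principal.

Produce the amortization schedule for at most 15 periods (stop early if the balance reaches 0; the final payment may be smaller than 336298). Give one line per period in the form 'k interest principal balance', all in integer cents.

1 40287 296011 3089515
2 36765 299533 2789982
3 33200 303098 2486884
4 29593 306705 2180179
5 25944 310354 1869825
6 22250 314048 1555777
7 18513 317785 1237992
8 14732 321566 916426
9 10905 325393 591033
10 7033 329265 261768
11 3115 261768 0

1. interest=⌊3385526·119/10000⌋=40287; principal=336298-40287=296011; balance=3385526-296011=3089515
2. interest=⌊3089515·119/10000⌋=36765; principal=336298-36765=299533; balance=3089515-299533=2789982
3. interest=⌊2789982·119/10000⌋=33200; principal=336298-33200=303098; balance=2789982-303098=2486884
4. interest=⌊2486884·119/10000⌋=29593; principal=336298-29593=306705; balance=2486884-306705=2180179
5. interest=⌊2180179·119/10000⌋=25944; principal=336298-25944=310354; balance=2180179-310354=1869825
6. interest=⌊1869825·119/10000⌋=22250; principal=336298-22250=314048; balance=1869825-314048=1555777
7. interest=⌊1555777·119/10000⌋=18513; principal=336298-18513=317785; balance=1555777-317785=1237992
8. interest=⌊1237992·119/10000⌋=14732; principal=336298-14732=321566; balance=1237992-321566=916426
9. interest=⌊916426·119/10000⌋=10905; principal=336298-10905=325393; balance=916426-325393=591033
10. interest=⌊591033·119/10000⌋=7033; principal=336298-7033=329265; balance=591033-329265=261768
11. interest=⌊261768·119/10000⌋=3115; principal=min(336298-3115,261768)=261768; balance=261768-261768=0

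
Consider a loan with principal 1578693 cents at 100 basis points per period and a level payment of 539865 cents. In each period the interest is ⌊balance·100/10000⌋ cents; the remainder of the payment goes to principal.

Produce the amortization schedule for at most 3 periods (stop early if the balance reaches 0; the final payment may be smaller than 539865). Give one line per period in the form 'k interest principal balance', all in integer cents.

1. interest=⌊1578693·100/10000⌋=15786; principal=539865-15786=524079; balance=1578693-524079=1054614
2. interest=⌊1054614·100/10000⌋=10546; principal=539865-10546=529319; balance=1054614-529319=525295
3. interest=⌊525295·100/10000⌋=5252; principal=min(539865-5252,525295)=525295; balance=525295-525295=0

1 15786 524079 1054614
2 10546 529319 525295
3 5252 525295 0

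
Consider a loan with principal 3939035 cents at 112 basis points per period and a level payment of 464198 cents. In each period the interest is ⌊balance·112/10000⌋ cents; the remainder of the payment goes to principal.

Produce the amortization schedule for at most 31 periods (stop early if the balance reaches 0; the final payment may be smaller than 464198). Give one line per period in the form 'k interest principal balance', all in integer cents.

1. interest=⌊3939035·112/10000⌋=44117; principal=464198-44117=420081; balance=3939035-420081=3518954
2. interest=⌊3518954·112/10000⌋=39412; principal=464198-39412=424786; balance=3518954-424786=3094168
3. interest=⌊3094168·112/10000⌋=34654; principal=464198-34654=429544; balance=3094168-429544=2664624
4. interest=⌊2664624·112/10000⌋=29843; principal=464198-29843=434355; balance=2664624-434355=2230269
5. interest=⌊2230269·112/10000⌋=24979; principal=464198-24979=439219; balance=2230269-439219=1791050
6. interest=⌊1791050·112/10000⌋=20059; principal=464198-20059=444139; balance=1791050-444139=1346911
7. interest=⌊1346911·112/10000⌋=15085; principal=464198-15085=449113; balance=1346911-449113=897798
8. interest=⌊897798·112/10000⌋=10055; principal=464198-10055=454143; balance=897798-454143=443655
9. interest=⌊443655·112/10000⌋=4968; principal=min(464198-4968,443655)=443655; balance=443655-443655=0

1 44117 420081 3518954
2 39412 424786 3094168
3 34654 429544 2664624
4 29843 434355 2230269
5 24979 439219 1791050
6 20059 444139 1346911
7 15085 449113 897798
8 10055 454143 443655
9 4968 443655 0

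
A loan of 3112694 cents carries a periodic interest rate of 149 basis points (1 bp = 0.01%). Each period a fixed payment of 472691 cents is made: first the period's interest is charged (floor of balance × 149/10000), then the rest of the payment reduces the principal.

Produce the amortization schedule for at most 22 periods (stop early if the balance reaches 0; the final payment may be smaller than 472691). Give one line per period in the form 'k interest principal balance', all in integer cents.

1. interest=⌊3112694·149/10000⌋=46379; principal=472691-46379=426312; balance=3112694-426312=2686382
2. interest=⌊2686382·149/10000⌋=40027; principal=472691-40027=432664; balance=2686382-432664=2253718
3. interest=⌊2253718·149/10000⌋=33580; principal=472691-33580=439111; balance=2253718-439111=1814607
4. interest=⌊1814607·149/10000⌋=27037; principal=472691-27037=445654; balance=1814607-445654=1368953
5. interest=⌊1368953·149/10000⌋=20397; principal=472691-20397=452294; balance=1368953-452294=916659
6. interest=⌊916659·149/10000⌋=13658; principal=472691-13658=459033; balance=916659-459033=457626
7. interest=⌊457626·149/10000⌋=6818; principal=min(472691-6818,457626)=457626; balance=457626-457626=0

1 46379 426312 2686382
2 40027 432664 2253718
3 33580 439111 1814607
4 27037 445654 1368953
5 20397 452294 916659
6 13658 459033 457626
7 6818 457626 0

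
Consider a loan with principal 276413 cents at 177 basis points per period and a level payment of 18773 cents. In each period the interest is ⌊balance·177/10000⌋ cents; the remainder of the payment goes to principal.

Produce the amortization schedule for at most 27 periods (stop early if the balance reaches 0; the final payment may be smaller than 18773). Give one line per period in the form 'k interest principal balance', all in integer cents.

1. interest=⌊276413·177/10000⌋=4892; principal=18773-4892=13881; balance=276413-13881=262532
2. interest=⌊262532·177/10000⌋=4646; principal=18773-4646=14127; balance=262532-14127=248405
3. interest=⌊248405·177/10000⌋=4396; principal=18773-4396=14377; balance=248405-14377=234028
4. interest=⌊234028·177/10000⌋=4142; principal=18773-4142=14631; balance=234028-14631=219397
5. interest=⌊219397·177/10000⌋=3883; principal=18773-3883=14890; balance=219397-14890=204507
6. interest=⌊204507·177/10000⌋=3619; principal=18773-3619=15154; balance=204507-15154=189353
7. interest=⌊189353·177/10000⌋=3351; principal=18773-3351=15422; balance=189353-15422=173931
8. interest=⌊173931·177/10000⌋=3078; principal=18773-3078=15695; balance=173931-15695=158236
9. interest=⌊158236·177/10000⌋=2800; principal=18773-2800=15973; balance=158236-15973=142263
10. interest=⌊142263·177/10000⌋=2518; principal=18773-2518=16255; balance=142263-16255=126008
11. interest=⌊126008·177/10000⌋=2230; principal=18773-2230=16543; balance=126008-16543=109465
12. interest=⌊109465·177/10000⌋=1937; principal=18773-1937=16836; balance=109465-16836=92629
13. interest=⌊92629·177/10000⌋=1639; principal=18773-1639=17134; balance=92629-17134=75495
14. interest=⌊75495·177/10000⌋=1336; principal=18773-1336=17437; balance=75495-17437=58058
15. interest=⌊58058·177/10000⌋=1027; principal=18773-1027=17746; balance=58058-17746=40312
16. interest=⌊40312·177/10000⌋=713; principal=18773-713=18060; balance=40312-18060=22252
17. interest=⌊22252·177/10000⌋=393; principal=18773-393=18380; balance=22252-18380=3872
18. interest=⌊3872·177/10000⌋=68; principal=min(18773-68,3872)=3872; balance=3872-3872=0

1 4892 13881 262532
2 4646 14127 248405
3 4396 14377 234028
4 4142 14631 219397
5 3883 14890 204507
6 3619 15154 189353
7 3351 15422 173931
8 3078 15695 158236
9 2800 15973 142263
10 2518 16255 126008
11 2230 16543 109465
12 1937 16836 92629
13 1639 17134 75495
14 1336 17437 58058
15 1027 17746 40312
16 713 18060 22252
17 393 18380 3872
18 68 3872 0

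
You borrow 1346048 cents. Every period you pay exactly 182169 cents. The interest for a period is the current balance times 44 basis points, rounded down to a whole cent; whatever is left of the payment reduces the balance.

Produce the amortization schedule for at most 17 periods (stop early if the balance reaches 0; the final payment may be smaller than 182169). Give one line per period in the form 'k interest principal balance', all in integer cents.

1 5922 176247 1169801
2 5147 177022 992779
3 4368 177801 814978
4 3585 178584 636394
5 2800 179369 457025
6 2010 180159 276866
7 1218 180951 95915
8 422 95915 0

1. interest=⌊1346048·44/10000⌋=5922; principal=182169-5922=176247; balance=1346048-176247=1169801
2. interest=⌊1169801·44/10000⌋=5147; principal=182169-5147=177022; balance=1169801-177022=992779
3. interest=⌊992779·44/10000⌋=4368; principal=182169-4368=177801; balance=992779-177801=814978
4. interest=⌊814978·44/10000⌋=3585; principal=182169-3585=178584; balance=814978-178584=636394
5. interest=⌊636394·44/10000⌋=2800; principal=182169-2800=179369; balance=636394-179369=457025
6. interest=⌊457025·44/10000⌋=2010; principal=182169-2010=180159; balance=457025-180159=276866
7. interest=⌊276866·44/10000⌋=1218; principal=182169-1218=180951; balance=276866-180951=95915
8. interest=⌊95915·44/10000⌋=422; principal=min(182169-422,95915)=95915; balance=95915-95915=0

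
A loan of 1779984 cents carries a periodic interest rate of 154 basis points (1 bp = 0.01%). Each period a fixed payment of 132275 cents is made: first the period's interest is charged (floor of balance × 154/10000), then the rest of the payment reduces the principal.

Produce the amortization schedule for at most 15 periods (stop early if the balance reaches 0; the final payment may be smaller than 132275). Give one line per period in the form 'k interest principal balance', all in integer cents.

1. interest=⌊1779984·154/10000⌋=27411; principal=132275-27411=104864; balance=1779984-104864=1675120
2. interest=⌊1675120·154/10000⌋=25796; principal=132275-25796=106479; balance=1675120-106479=1568641
3. interest=⌊1568641·154/10000⌋=24157; principal=132275-24157=108118; balance=1568641-108118=1460523
4. interest=⌊1460523·154/10000⌋=22492; principal=132275-22492=109783; balance=1460523-109783=1350740
5. interest=⌊1350740·154/10000⌋=20801; principal=132275-20801=111474; balance=1350740-111474=1239266
6. interest=⌊1239266·154/10000⌋=19084; principal=132275-19084=113191; balance=1239266-113191=1126075
7. interest=⌊1126075·154/10000⌋=17341; principal=132275-17341=114934; balance=1126075-114934=1011141
8. interest=⌊1011141·154/10000⌋=15571; principal=132275-15571=116704; balance=1011141-116704=894437
9. interest=⌊894437·154/10000⌋=13774; principal=132275-13774=118501; balance=894437-118501=775936
10. interest=⌊775936·154/10000⌋=11949; principal=132275-11949=120326; balance=775936-120326=655610
11. interest=⌊655610·154/10000⌋=10096; principal=132275-10096=122179; balance=655610-122179=533431
12. interest=⌊533431·154/10000⌋=8214; principal=132275-8214=124061; balance=533431-124061=409370
13. interest=⌊409370·154/10000⌋=6304; principal=132275-6304=125971; balance=409370-125971=283399
14. interest=⌊283399·154/10000⌋=4364; principal=132275-4364=127911; balance=283399-127911=155488
15. interest=⌊155488·154/10000⌋=2394; principal=132275-2394=129881; balance=155488-129881=25607

1 27411 104864 1675120
2 25796 106479 1568641
3 24157 108118 1460523
4 22492 109783 1350740
5 20801 111474 1239266
6 19084 113191 1126075
7 17341 114934 1011141
8 15571 116704 894437
9 13774 118501 775936
10 11949 120326 655610
11 10096 122179 533431
12 8214 124061 409370
13 6304 125971 283399
14 4364 127911 155488
15 2394 129881 25607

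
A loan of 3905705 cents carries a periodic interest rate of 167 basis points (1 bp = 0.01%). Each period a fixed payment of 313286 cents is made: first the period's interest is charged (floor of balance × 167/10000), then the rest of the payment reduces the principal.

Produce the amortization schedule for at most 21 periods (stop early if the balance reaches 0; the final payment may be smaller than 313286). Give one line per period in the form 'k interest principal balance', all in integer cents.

1. interest=⌊3905705·167/10000⌋=65225; principal=313286-65225=248061; balance=3905705-248061=3657644
2. interest=⌊3657644·167/10000⌋=61082; principal=313286-61082=252204; balance=3657644-252204=3405440
3. interest=⌊3405440·167/10000⌋=56870; principal=313286-56870=256416; balance=3405440-256416=3149024
4. interest=⌊3149024·167/10000⌋=52588; principal=313286-52588=260698; balance=3149024-260698=2888326
5. interest=⌊2888326·167/10000⌋=48235; principal=313286-48235=265051; balance=2888326-265051=2623275
6. interest=⌊2623275·167/10000⌋=43808; principal=313286-43808=269478; balance=2623275-269478=2353797
7. interest=⌊2353797·167/10000⌋=39308; principal=313286-39308=273978; balance=2353797-273978=2079819
8. interest=⌊2079819·167/10000⌋=34732; principal=313286-34732=278554; balance=2079819-278554=1801265
9. interest=⌊1801265·167/10000⌋=30081; principal=313286-30081=283205; balance=1801265-283205=1518060
10. interest=⌊1518060·167/10000⌋=25351; principal=313286-25351=287935; balance=1518060-287935=1230125
11. interest=⌊1230125·167/10000⌋=20543; principal=313286-20543=292743; balance=1230125-292743=937382
12. interest=⌊937382·167/10000⌋=15654; principal=313286-15654=297632; balance=937382-297632=639750
13. interest=⌊639750·167/10000⌋=10683; principal=313286-10683=302603; balance=639750-302603=337147
14. interest=⌊337147·167/10000⌋=5630; principal=313286-5630=307656; balance=337147-307656=29491
15. interest=⌊29491·167/10000⌋=492; principal=min(313286-492,29491)=29491; balance=29491-29491=0

1 65225 248061 3657644
2 61082 252204 3405440
3 56870 256416 3149024
4 52588 260698 2888326
5 48235 265051 2623275
6 43808 269478 2353797
7 39308 273978 2079819
8 34732 278554 1801265
9 30081 283205 1518060
10 25351 287935 1230125
11 20543 292743 937382
12 15654 297632 639750
13 10683 302603 337147
14 5630 307656 29491
15 492 29491 0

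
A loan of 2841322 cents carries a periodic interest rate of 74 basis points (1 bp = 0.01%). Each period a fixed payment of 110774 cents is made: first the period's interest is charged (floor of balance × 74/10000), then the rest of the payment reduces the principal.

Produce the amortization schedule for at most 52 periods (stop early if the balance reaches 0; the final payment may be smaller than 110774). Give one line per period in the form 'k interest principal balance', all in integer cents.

1. interest=⌊2841322·74/10000⌋=21025; principal=110774-21025=89749; balance=2841322-89749=2751573
2. interest=⌊2751573·74/10000⌋=20361; principal=110774-20361=90413; balance=2751573-90413=2661160
3. interest=⌊2661160·74/10000⌋=19692; principal=110774-19692=91082; balance=2661160-91082=2570078
4. interest=⌊2570078·74/10000⌋=19018; principal=110774-19018=91756; balance=2570078-91756=2478322
5. interest=⌊2478322·74/10000⌋=18339; principal=110774-18339=92435; balance=2478322-92435=2385887
6. interest=⌊2385887·74/10000⌋=17655; principal=110774-17655=93119; balance=2385887-93119=2292768
7. interest=⌊2292768·74/10000⌋=16966; principal=110774-16966=93808; balance=2292768-93808=2198960
8. interest=⌊2198960·74/10000⌋=16272; principal=110774-16272=94502; balance=2198960-94502=2104458
9. interest=⌊2104458·74/10000⌋=15572; principal=110774-15572=95202; balance=2104458-95202=2009256
10. interest=⌊2009256·74/10000⌋=14868; principal=110774-14868=95906; balance=2009256-95906=1913350
11. interest=⌊1913350·74/10000⌋=14158; principal=110774-14158=96616; balance=1913350-96616=1816734
12. interest=⌊1816734·74/10000⌋=13443; principal=110774-13443=97331; balance=1816734-97331=1719403
13. interest=⌊1719403·74/10000⌋=12723; principal=110774-12723=98051; balance=1719403-98051=1621352
14. interest=⌊1621352·74/10000⌋=11998; principal=110774-11998=98776; balance=1621352-98776=1522576
15. interest=⌊1522576·74/10000⌋=11267; principal=110774-11267=99507; balance=1522576-99507=1423069
16. interest=⌊1423069·74/10000⌋=10530; principal=110774-10530=100244; balance=1423069-100244=1322825
17. interest=⌊1322825·74/10000⌋=9788; principal=110774-9788=100986; balance=1322825-100986=1221839
18. interest=⌊1221839·74/10000⌋=9041; principal=110774-9041=101733; balance=1221839-101733=1120106
19. interest=⌊1120106·74/10000⌋=8288; principal=110774-8288=102486; balance=1120106-102486=1017620
20. interest=⌊1017620·74/10000⌋=7530; principal=110774-7530=103244; balance=1017620-103244=914376
21. interest=⌊914376·74/10000⌋=6766; principal=110774-6766=104008; balance=914376-104008=810368
22. interest=⌊810368·74/10000⌋=5996; principal=110774-5996=104778; balance=810368-104778=705590
23. interest=⌊705590·74/10000⌋=5221; principal=110774-5221=105553; balance=705590-105553=600037
24. interest=⌊600037·74/10000⌋=4440; principal=110774-4440=106334; balance=600037-106334=493703
25. interest=⌊493703·74/10000⌋=3653; principal=110774-3653=107121; balance=493703-107121=386582
26. interest=⌊386582·74/10000⌋=2860; principal=110774-2860=107914; balance=386582-107914=278668
27. interest=⌊278668·74/10000⌋=2062; principal=110774-2062=108712; balance=278668-108712=169956
28. interest=⌊169956·74/10000⌋=1257; principal=110774-1257=109517; balance=169956-109517=60439
29. interest=⌊60439·74/10000⌋=447; principal=min(110774-447,60439)=60439; balance=60439-60439=0

1 21025 89749 2751573
2 20361 90413 2661160
3 19692 91082 2570078
4 19018 91756 2478322
5 18339 92435 2385887
6 17655 93119 2292768
7 16966 93808 2198960
8 16272 94502 2104458
9 15572 95202 2009256
10 14868 95906 1913350
11 14158 96616 1816734
12 13443 97331 1719403
13 12723 98051 1621352
14 11998 98776 1522576
15 11267 99507 1423069
16 10530 100244 1322825
17 9788 100986 1221839
18 9041 101733 1120106
19 8288 102486 1017620
20 7530 103244 914376
21 6766 104008 810368
22 5996 104778 705590
23 5221 105553 600037
24 4440 106334 493703
25 3653 107121 386582
26 2860 107914 278668
27 2062 108712 169956
28 1257 109517 60439
29 447 60439 0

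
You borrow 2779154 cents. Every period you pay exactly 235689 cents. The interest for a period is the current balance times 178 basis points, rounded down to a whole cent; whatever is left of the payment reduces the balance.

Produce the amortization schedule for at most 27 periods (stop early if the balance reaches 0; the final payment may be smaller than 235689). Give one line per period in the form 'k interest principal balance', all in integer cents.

1 49468 186221 2592933
2 46154 189535 2403398
3 42780 192909 2210489
4 39346 196343 2014146
5 35851 199838 1814308
6 32294 203395 1610913
7 28674 207015 1403898
8 24989 210700 1193198
9 21238 214451 978747
10 17421 218268 760479
11 13536 222153 538326
12 9582 226107 312219
13 5557 230132 82087
14 1461 82087 0

1. interest=⌊2779154·178/10000⌋=49468; principal=235689-49468=186221; balance=2779154-186221=2592933
2. interest=⌊2592933·178/10000⌋=46154; principal=235689-46154=189535; balance=2592933-189535=2403398
3. interest=⌊2403398·178/10000⌋=42780; principal=235689-42780=192909; balance=2403398-192909=2210489
4. interest=⌊2210489·178/10000⌋=39346; principal=235689-39346=196343; balance=2210489-196343=2014146
5. interest=⌊2014146·178/10000⌋=35851; principal=235689-35851=199838; balance=2014146-199838=1814308
6. interest=⌊1814308·178/10000⌋=32294; principal=235689-32294=203395; balance=1814308-203395=1610913
7. interest=⌊1610913·178/10000⌋=28674; principal=235689-28674=207015; balance=1610913-207015=1403898
8. interest=⌊1403898·178/10000⌋=24989; principal=235689-24989=210700; balance=1403898-210700=1193198
9. interest=⌊1193198·178/10000⌋=21238; principal=235689-21238=214451; balance=1193198-214451=978747
10. interest=⌊978747·178/10000⌋=17421; principal=235689-17421=218268; balance=978747-218268=760479
11. interest=⌊760479·178/10000⌋=13536; principal=235689-13536=222153; balance=760479-222153=538326
12. interest=⌊538326·178/10000⌋=9582; principal=235689-9582=226107; balance=538326-226107=312219
13. interest=⌊312219·178/10000⌋=5557; principal=235689-5557=230132; balance=312219-230132=82087
14. interest=⌊82087·178/10000⌋=1461; principal=min(235689-1461,82087)=82087; balance=82087-82087=0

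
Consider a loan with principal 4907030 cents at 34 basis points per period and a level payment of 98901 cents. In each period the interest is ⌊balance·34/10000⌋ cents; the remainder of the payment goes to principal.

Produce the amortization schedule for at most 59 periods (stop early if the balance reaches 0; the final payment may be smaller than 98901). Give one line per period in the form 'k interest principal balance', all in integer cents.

1 16683 82218 4824812
2 16404 82497 4742315
3 16123 82778 4659537
4 15842 83059 4576478
5 15560 83341 4493137
6 15276 83625 4409512
7 14992 83909 4325603
8 14707 84194 4241409
9 14420 84481 4156928
10 14133 84768 4072160
11 13845 85056 3987104
12 13556 85345 3901759
13 13265 85636 3816123
14 12974 85927 3730196
15 12682 86219 3643977
16 12389 86512 3557465
17 12095 86806 3470659
18 11800 87101 3383558
19 11504 87397 3296161
20 11206 87695 3208466
21 10908 87993 3120473
22 10609 88292 3032181
23 10309 88592 2943589
24 10008 88893 2854696
25 9705 89196 2765500
26 9402 89499 2676001
27 9098 89803 2586198
28 8793 90108 2496090
29 8486 90415 2405675
30 8179 90722 2314953
31 7870 91031 2223922
32 7561 91340 2132582
33 7250 91651 2040931
34 6939 91962 1948969
35 6626 92275 1856694
36 6312 92589 1764105
37 5997 92904 1671201
38 5682 93219 1577982
39 5365 93536 1484446
40 5047 93854 1390592
41 4728 94173 1296419
42 4407 94494 1201925
43 4086 94815 1107110
44 3764 95137 1011973
45 3440 95461 916512
46 3116 95785 820727
47 2790 96111 724616
48 2463 96438 628178
49 2135 96766 531412
50 1806 97095 434317
51 1476 97425 336892
52 1145 97756 239136
53 813 98088 141048
54 479 98422 42626
55 144 42626 0

1. interest=⌊4907030·34/10000⌋=16683; principal=98901-16683=82218; balance=4907030-82218=4824812
2. interest=⌊4824812·34/10000⌋=16404; principal=98901-16404=82497; balance=4824812-82497=4742315
3. interest=⌊4742315·34/10000⌋=16123; principal=98901-16123=82778; balance=4742315-82778=4659537
4. interest=⌊4659537·34/10000⌋=15842; principal=98901-15842=83059; balance=4659537-83059=4576478
5. interest=⌊4576478·34/10000⌋=15560; principal=98901-15560=83341; balance=4576478-83341=4493137
6. interest=⌊4493137·34/10000⌋=15276; principal=98901-15276=83625; balance=4493137-83625=4409512
7. interest=⌊4409512·34/10000⌋=14992; principal=98901-14992=83909; balance=4409512-83909=4325603
8. interest=⌊4325603·34/10000⌋=14707; principal=98901-14707=84194; balance=4325603-84194=4241409
9. interest=⌊4241409·34/10000⌋=14420; principal=98901-14420=84481; balance=4241409-84481=4156928
10. interest=⌊4156928·34/10000⌋=14133; principal=98901-14133=84768; balance=4156928-84768=4072160
11. interest=⌊4072160·34/10000⌋=13845; principal=98901-13845=85056; balance=4072160-85056=3987104
12. interest=⌊3987104·34/10000⌋=13556; principal=98901-13556=85345; balance=3987104-85345=3901759
13. interest=⌊3901759·34/10000⌋=13265; principal=98901-13265=85636; balance=3901759-85636=3816123
14. interest=⌊3816123·34/10000⌋=12974; principal=98901-12974=85927; balance=3816123-85927=3730196
15. interest=⌊3730196·34/10000⌋=12682; principal=98901-12682=86219; balance=3730196-86219=3643977
16. interest=⌊3643977·34/10000⌋=12389; principal=98901-12389=86512; balance=3643977-86512=3557465
17. interest=⌊3557465·34/10000⌋=12095; principal=98901-12095=86806; balance=3557465-86806=3470659
18. interest=⌊3470659·34/10000⌋=11800; principal=98901-11800=87101; balance=3470659-87101=3383558
19. interest=⌊3383558·34/10000⌋=11504; principal=98901-11504=87397; balance=3383558-87397=3296161
20. interest=⌊3296161·34/10000⌋=11206; principal=98901-11206=87695; balance=3296161-87695=3208466
21. interest=⌊3208466·34/10000⌋=10908; principal=98901-10908=87993; balance=3208466-87993=3120473
22. interest=⌊3120473·34/10000⌋=10609; principal=98901-10609=88292; balance=3120473-88292=3032181
23. interest=⌊3032181·34/10000⌋=10309; principal=98901-10309=88592; balance=3032181-88592=2943589
24. interest=⌊2943589·34/10000⌋=10008; principal=98901-10008=88893; balance=2943589-88893=2854696
25. interest=⌊2854696·34/10000⌋=9705; principal=98901-9705=89196; balance=2854696-89196=2765500
26. interest=⌊2765500·34/10000⌋=9402; principal=98901-9402=89499; balance=2765500-89499=2676001
27. interest=⌊2676001·34/10000⌋=9098; principal=98901-9098=89803; balance=2676001-89803=2586198
28. interest=⌊2586198·34/10000⌋=8793; principal=98901-8793=90108; balance=2586198-90108=2496090
29. interest=⌊2496090·34/10000⌋=8486; principal=98901-8486=90415; balance=2496090-90415=2405675
30. interest=⌊2405675·34/10000⌋=8179; principal=98901-8179=90722; balance=2405675-90722=2314953
31. interest=⌊2314953·34/10000⌋=7870; principal=98901-7870=91031; balance=2314953-91031=2223922
32. interest=⌊2223922·34/10000⌋=7561; principal=98901-7561=91340; balance=2223922-91340=2132582
33. interest=⌊2132582·34/10000⌋=7250; principal=98901-7250=91651; balance=2132582-91651=2040931
34. interest=⌊2040931·34/10000⌋=6939; principal=98901-6939=91962; balance=2040931-91962=1948969
35. interest=⌊1948969·34/10000⌋=6626; principal=98901-6626=92275; balance=1948969-92275=1856694
36. interest=⌊1856694·34/10000⌋=6312; principal=98901-6312=92589; balance=1856694-92589=1764105
37. interest=⌊1764105·34/10000⌋=5997; principal=98901-5997=92904; balance=1764105-92904=1671201
38. interest=⌊1671201·34/10000⌋=5682; principal=98901-5682=93219; balance=1671201-93219=1577982
39. interest=⌊1577982·34/10000⌋=5365; principal=98901-5365=93536; balance=1577982-93536=1484446
40. interest=⌊1484446·34/10000⌋=5047; principal=98901-5047=93854; balance=1484446-93854=1390592
41. interest=⌊1390592·34/10000⌋=4728; principal=98901-4728=94173; balance=1390592-94173=1296419
42. interest=⌊1296419·34/10000⌋=4407; principal=98901-4407=94494; balance=1296419-94494=1201925
43. interest=⌊1201925·34/10000⌋=4086; principal=98901-4086=94815; balance=1201925-94815=1107110
44. interest=⌊1107110·34/10000⌋=3764; principal=98901-3764=95137; balance=1107110-95137=1011973
45. interest=⌊1011973·34/10000⌋=3440; principal=98901-3440=95461; balance=1011973-95461=916512
46. interest=⌊916512·34/10000⌋=3116; principal=98901-3116=95785; balance=916512-95785=820727
47. interest=⌊820727·34/10000⌋=2790; principal=98901-2790=96111; balance=820727-96111=724616
48. interest=⌊724616·34/10000⌋=2463; principal=98901-2463=96438; balance=724616-96438=628178
49. interest=⌊628178·34/10000⌋=2135; principal=98901-2135=96766; balance=628178-96766=531412
50. interest=⌊531412·34/10000⌋=1806; principal=98901-1806=97095; balance=531412-97095=434317
51. interest=⌊434317·34/10000⌋=1476; principal=98901-1476=97425; balance=434317-97425=336892
52. interest=⌊336892·34/10000⌋=1145; principal=98901-1145=97756; balance=336892-97756=239136
53. interest=⌊239136·34/10000⌋=813; principal=98901-813=98088; balance=239136-98088=141048
54. interest=⌊141048·34/10000⌋=479; principal=98901-479=98422; balance=141048-98422=42626
55. interest=⌊42626·34/10000⌋=144; principal=min(98901-144,42626)=42626; balance=42626-42626=0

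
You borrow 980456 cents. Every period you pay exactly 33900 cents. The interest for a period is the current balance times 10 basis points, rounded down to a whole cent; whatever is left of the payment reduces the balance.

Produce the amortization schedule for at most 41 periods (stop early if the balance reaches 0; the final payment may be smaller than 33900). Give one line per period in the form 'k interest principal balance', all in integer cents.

1 980 32920 947536
2 947 32953 914583
3 914 32986 881597
4 881 33019 848578
5 848 33052 815526
6 815 33085 782441
7 782 33118 749323
8 749 33151 716172
9 716 33184 682988
10 682 33218 649770
11 649 33251 616519
12 616 33284 583235
13 583 33317 549918
14 549 33351 516567
15 516 33384 483183
16 483 33417 449766
17 449 33451 416315
18 416 33484 382831
19 382 33518 349313
20 349 33551 315762
21 315 33585 282177
22 282 33618 248559
23 248 33652 214907
24 214 33686 181221
25 181 33719 147502
26 147 33753 113749
27 113 33787 79962
28 79 33821 46141
29 46 33854 12287
30 12 12287 0

1. interest=⌊980456·10/10000⌋=980; principal=33900-980=32920; balance=980456-32920=947536
2. interest=⌊947536·10/10000⌋=947; principal=33900-947=32953; balance=947536-32953=914583
3. interest=⌊914583·10/10000⌋=914; principal=33900-914=32986; balance=914583-32986=881597
4. interest=⌊881597·10/10000⌋=881; principal=33900-881=33019; balance=881597-33019=848578
5. interest=⌊848578·10/10000⌋=848; principal=33900-848=33052; balance=848578-33052=815526
6. interest=⌊815526·10/10000⌋=815; principal=33900-815=33085; balance=815526-33085=782441
7. interest=⌊782441·10/10000⌋=782; principal=33900-782=33118; balance=782441-33118=749323
8. interest=⌊749323·10/10000⌋=749; principal=33900-749=33151; balance=749323-33151=716172
9. interest=⌊716172·10/10000⌋=716; principal=33900-716=33184; balance=716172-33184=682988
10. interest=⌊682988·10/10000⌋=682; principal=33900-682=33218; balance=682988-33218=649770
11. interest=⌊649770·10/10000⌋=649; principal=33900-649=33251; balance=649770-33251=616519
12. interest=⌊616519·10/10000⌋=616; principal=33900-616=33284; balance=616519-33284=583235
13. interest=⌊583235·10/10000⌋=583; principal=33900-583=33317; balance=583235-33317=549918
14. interest=⌊549918·10/10000⌋=549; principal=33900-549=33351; balance=549918-33351=516567
15. interest=⌊516567·10/10000⌋=516; principal=33900-516=33384; balance=516567-33384=483183
16. interest=⌊483183·10/10000⌋=483; principal=33900-483=33417; balance=483183-33417=449766
17. interest=⌊449766·10/10000⌋=449; principal=33900-449=33451; balance=449766-33451=416315
18. interest=⌊416315·10/10000⌋=416; principal=33900-416=33484; balance=416315-33484=382831
19. interest=⌊382831·10/10000⌋=382; principal=33900-382=33518; balance=382831-33518=349313
20. interest=⌊349313·10/10000⌋=349; principal=33900-349=33551; balance=349313-33551=315762
21. interest=⌊315762·10/10000⌋=315; principal=33900-315=33585; balance=315762-33585=282177
22. interest=⌊282177·10/10000⌋=282; principal=33900-282=33618; balance=282177-33618=248559
23. interest=⌊248559·10/10000⌋=248; principal=33900-248=33652; balance=248559-33652=214907
24. interest=⌊214907·10/10000⌋=214; principal=33900-214=33686; balance=214907-33686=181221
25. interest=⌊181221·10/10000⌋=181; principal=33900-181=33719; balance=181221-33719=147502
26. interest=⌊147502·10/10000⌋=147; principal=33900-147=33753; balance=147502-33753=113749
27. interest=⌊113749·10/10000⌋=113; principal=33900-113=33787; balance=113749-33787=79962
28. interest=⌊79962·10/10000⌋=79; principal=33900-79=33821; balance=79962-33821=46141
29. interest=⌊46141·10/10000⌋=46; principal=33900-46=33854; balance=46141-33854=12287
30. interest=⌊12287·10/10000⌋=12; principal=min(33900-12,12287)=12287; balance=12287-12287=0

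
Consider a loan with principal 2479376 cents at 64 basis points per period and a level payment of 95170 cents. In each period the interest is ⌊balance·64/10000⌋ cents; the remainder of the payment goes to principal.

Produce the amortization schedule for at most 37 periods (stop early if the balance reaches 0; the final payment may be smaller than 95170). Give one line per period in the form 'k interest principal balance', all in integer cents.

1 15868 79302 2400074
2 15360 79810 2320264
3 14849 80321 2239943
4 14335 80835 2159108
5 13818 81352 2077756
6 13297 81873 1995883
7 12773 82397 1913486
8 12246 82924 1830562
9 11715 83455 1747107
10 11181 83989 1663118
11 10643 84527 1578591
12 10102 85068 1493523
13 9558 85612 1407911
14 9010 86160 1321751
15 8459 86711 1235040
16 7904 87266 1147774
17 7345 87825 1059949
18 6783 88387 971562
19 6217 88953 882609
20 5648 89522 793087
21 5075 90095 702992
22 4499 90671 612321
23 3918 91252 521069
24 3334 91836 429233
25 2747 92423 336810
26 2155 93015 243795
27 1560 93610 150185
28 961 94209 55976
29 358 55976 0

1. interest=⌊2479376·64/10000⌋=15868; principal=95170-15868=79302; balance=2479376-79302=2400074
2. interest=⌊2400074·64/10000⌋=15360; principal=95170-15360=79810; balance=2400074-79810=2320264
3. interest=⌊2320264·64/10000⌋=14849; principal=95170-14849=80321; balance=2320264-80321=2239943
4. interest=⌊2239943·64/10000⌋=14335; principal=95170-14335=80835; balance=2239943-80835=2159108
5. interest=⌊2159108·64/10000⌋=13818; principal=95170-13818=81352; balance=2159108-81352=2077756
6. interest=⌊2077756·64/10000⌋=13297; principal=95170-13297=81873; balance=2077756-81873=1995883
7. interest=⌊1995883·64/10000⌋=12773; principal=95170-12773=82397; balance=1995883-82397=1913486
8. interest=⌊1913486·64/10000⌋=12246; principal=95170-12246=82924; balance=1913486-82924=1830562
9. interest=⌊1830562·64/10000⌋=11715; principal=95170-11715=83455; balance=1830562-83455=1747107
10. interest=⌊1747107·64/10000⌋=11181; principal=95170-11181=83989; balance=1747107-83989=1663118
11. interest=⌊1663118·64/10000⌋=10643; principal=95170-10643=84527; balance=1663118-84527=1578591
12. interest=⌊1578591·64/10000⌋=10102; principal=95170-10102=85068; balance=1578591-85068=1493523
13. interest=⌊1493523·64/10000⌋=9558; principal=95170-9558=85612; balance=1493523-85612=1407911
14. interest=⌊1407911·64/10000⌋=9010; principal=95170-9010=86160; balance=1407911-86160=1321751
15. interest=⌊1321751·64/10000⌋=8459; principal=95170-8459=86711; balance=1321751-86711=1235040
16. interest=⌊1235040·64/10000⌋=7904; principal=95170-7904=87266; balance=1235040-87266=1147774
17. interest=⌊1147774·64/10000⌋=7345; principal=95170-7345=87825; balance=1147774-87825=1059949
18. interest=⌊1059949·64/10000⌋=6783; principal=95170-6783=88387; balance=1059949-88387=971562
19. interest=⌊971562·64/10000⌋=6217; principal=95170-6217=88953; balance=971562-88953=882609
20. interest=⌊882609·64/10000⌋=5648; principal=95170-5648=89522; balance=882609-89522=793087
21. interest=⌊793087·64/10000⌋=5075; principal=95170-5075=90095; balance=793087-90095=702992
22. interest=⌊702992·64/10000⌋=4499; principal=95170-4499=90671; balance=702992-90671=612321
23. interest=⌊612321·64/10000⌋=3918; principal=95170-3918=91252; balance=612321-91252=521069
24. interest=⌊521069·64/10000⌋=3334; principal=95170-3334=91836; balance=521069-91836=429233
25. interest=⌊429233·64/10000⌋=2747; principal=95170-2747=92423; balance=429233-92423=336810
26. interest=⌊336810·64/10000⌋=2155; principal=95170-2155=93015; balance=336810-93015=243795
27. interest=⌊243795·64/10000⌋=1560; principal=95170-1560=93610; balance=243795-93610=150185
28. interest=⌊150185·64/10000⌋=961; principal=95170-961=94209; balance=150185-94209=55976
29. interest=⌊55976·64/10000⌋=358; principal=min(95170-358,55976)=55976; balance=55976-55976=0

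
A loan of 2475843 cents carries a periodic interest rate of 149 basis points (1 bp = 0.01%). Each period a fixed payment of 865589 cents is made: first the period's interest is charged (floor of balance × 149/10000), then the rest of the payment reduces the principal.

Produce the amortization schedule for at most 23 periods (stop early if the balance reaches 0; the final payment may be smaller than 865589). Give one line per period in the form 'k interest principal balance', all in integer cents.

1. interest=⌊2475843·149/10000⌋=36890; principal=865589-36890=828699; balance=2475843-828699=1647144
2. interest=⌊1647144·149/10000⌋=24542; principal=865589-24542=841047; balance=1647144-841047=806097
3. interest=⌊806097·149/10000⌋=12010; principal=min(865589-12010,806097)=806097; balance=806097-806097=0

1 36890 828699 1647144
2 24542 841047 806097
3 12010 806097 0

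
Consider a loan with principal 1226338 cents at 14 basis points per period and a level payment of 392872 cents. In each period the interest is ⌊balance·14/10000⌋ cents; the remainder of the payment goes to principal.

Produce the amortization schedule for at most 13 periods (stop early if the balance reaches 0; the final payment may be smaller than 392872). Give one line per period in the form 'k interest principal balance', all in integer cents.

1 1716 391156 835182
2 1169 391703 443479
3 620 392252 51227
4 71 51227 0

1. interest=⌊1226338·14/10000⌋=1716; principal=392872-1716=391156; balance=1226338-391156=835182
2. interest=⌊835182·14/10000⌋=1169; principal=392872-1169=391703; balance=835182-391703=443479
3. interest=⌊443479·14/10000⌋=620; principal=392872-620=392252; balance=443479-392252=51227
4. interest=⌊51227·14/10000⌋=71; principal=min(392872-71,51227)=51227; balance=51227-51227=0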